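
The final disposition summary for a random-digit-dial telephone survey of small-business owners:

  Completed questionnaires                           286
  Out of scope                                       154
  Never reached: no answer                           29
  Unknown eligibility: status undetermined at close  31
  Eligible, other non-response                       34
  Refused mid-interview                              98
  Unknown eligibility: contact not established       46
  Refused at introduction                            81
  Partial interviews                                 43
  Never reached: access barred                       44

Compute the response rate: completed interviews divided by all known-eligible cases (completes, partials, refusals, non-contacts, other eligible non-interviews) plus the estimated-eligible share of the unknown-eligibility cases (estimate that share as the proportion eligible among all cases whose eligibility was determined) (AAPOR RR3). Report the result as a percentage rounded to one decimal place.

Refused = 81 + 98 = 179
Non-contacts = 29 + 44 = 73
Unknown if eligible = 46 + 31 = 77
Top → 286
Eligible (known) → 286 + 43 + 179 + 73 + 34 = 615
e = 615 / (615 + 154) = 615 / 769 = 0.7997
Estimated eligible among unknowns → 0.7997 × 77 = 61.58
Denominator → 615 + 61.58 = 676.58
RR3 = 286 / 676.58 = 0.4227

42.3%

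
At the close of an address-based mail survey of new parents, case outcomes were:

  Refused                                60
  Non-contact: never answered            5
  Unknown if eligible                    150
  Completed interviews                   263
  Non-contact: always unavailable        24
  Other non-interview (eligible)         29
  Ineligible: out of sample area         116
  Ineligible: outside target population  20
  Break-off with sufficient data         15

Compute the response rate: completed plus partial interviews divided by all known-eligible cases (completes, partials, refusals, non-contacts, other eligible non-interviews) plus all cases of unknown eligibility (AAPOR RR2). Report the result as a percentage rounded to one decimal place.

50.9%

Non-contacts = 5 + 24 = 29
Not eligible = 20 + 116 = 136
Top = 263 + 15 = 278
Base = 263 + 15 + 60 + 29 + 29 + 150 = 546
RR2 = 278 / 546 = 0.5092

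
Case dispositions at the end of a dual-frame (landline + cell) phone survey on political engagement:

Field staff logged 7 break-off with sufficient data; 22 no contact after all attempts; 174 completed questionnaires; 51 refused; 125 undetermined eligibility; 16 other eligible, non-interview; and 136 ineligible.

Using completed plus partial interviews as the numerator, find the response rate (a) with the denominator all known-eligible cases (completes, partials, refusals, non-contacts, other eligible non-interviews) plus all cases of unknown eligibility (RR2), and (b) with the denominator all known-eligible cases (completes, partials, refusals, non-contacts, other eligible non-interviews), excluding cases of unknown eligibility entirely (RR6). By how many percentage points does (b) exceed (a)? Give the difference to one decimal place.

21.2

Num → 174 + 7 = 181
Base → 174 + 7 + 51 + 22 + 16 + 125 = 395
RR2 = 181 / 395 = 0.4582
Base → 174 + 7 + 51 + 22 + 16 = 270
RR6 = 181 / 270 = 0.6704
Difference = 67.04 − 45.82 = 21.22 percentage points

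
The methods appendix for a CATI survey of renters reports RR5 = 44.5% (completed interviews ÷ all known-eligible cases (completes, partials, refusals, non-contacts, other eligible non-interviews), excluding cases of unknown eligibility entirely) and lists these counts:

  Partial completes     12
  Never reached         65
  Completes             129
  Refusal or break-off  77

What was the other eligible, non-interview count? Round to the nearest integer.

7

RR5 = 129 / D = 0.445
D = 129 / 0.445 = 289.9
Rest of base = 283
other eligible, non-interview = 289.9 − 283 ≈ 7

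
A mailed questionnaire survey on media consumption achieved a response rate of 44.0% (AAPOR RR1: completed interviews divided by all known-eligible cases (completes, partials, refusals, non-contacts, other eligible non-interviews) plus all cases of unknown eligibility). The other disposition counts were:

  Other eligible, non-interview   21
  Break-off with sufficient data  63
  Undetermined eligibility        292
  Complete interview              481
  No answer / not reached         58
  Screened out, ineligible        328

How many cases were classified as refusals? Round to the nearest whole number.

178

RR1 = 481 / D = 0.440
D = 481 / 0.440 = 1093.2
Remaining denominator categories sum to 915
refusals = 1093.2 − 915 ≈ 178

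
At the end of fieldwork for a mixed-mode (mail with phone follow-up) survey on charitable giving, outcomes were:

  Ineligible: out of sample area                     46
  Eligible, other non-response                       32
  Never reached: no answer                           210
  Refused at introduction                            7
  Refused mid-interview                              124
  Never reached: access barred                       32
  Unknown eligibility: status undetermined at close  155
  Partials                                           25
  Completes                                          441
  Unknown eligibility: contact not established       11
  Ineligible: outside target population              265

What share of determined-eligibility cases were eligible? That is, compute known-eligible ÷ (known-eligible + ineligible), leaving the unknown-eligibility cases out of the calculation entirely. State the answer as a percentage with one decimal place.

73.7%

Declined to participate = 7 + 124 = 131
No answer / not reached = 210 + 32 = 242
Unknown eligibility = 11 + 155 = 166
Screened out, ineligible = 265 + 46 = 311
Eligible (known): 441 + 25 + 131 + 242 + 32 = 871
e = 871 / (871 + 311) = 871 / 1182 = 0.7369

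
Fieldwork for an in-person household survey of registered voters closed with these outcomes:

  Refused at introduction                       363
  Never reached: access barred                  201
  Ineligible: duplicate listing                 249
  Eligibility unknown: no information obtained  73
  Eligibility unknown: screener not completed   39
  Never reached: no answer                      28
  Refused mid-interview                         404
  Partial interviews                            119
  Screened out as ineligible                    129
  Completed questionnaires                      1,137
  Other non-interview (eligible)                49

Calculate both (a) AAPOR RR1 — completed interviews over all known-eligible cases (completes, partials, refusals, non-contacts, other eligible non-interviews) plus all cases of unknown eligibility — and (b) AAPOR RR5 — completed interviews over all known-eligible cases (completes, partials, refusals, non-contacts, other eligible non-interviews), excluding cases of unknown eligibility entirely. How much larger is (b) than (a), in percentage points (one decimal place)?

Refused = 363 + 404 = 767
No contact after all attempts = 28 + 201 = 229
Eligibility not determined = 39 + 73 = 112
Out of scope = 129 + 249 = 378
Num: 1137
Denominator: 1137 + 119 + 767 + 229 + 49 + 112 = 2413
RR1 = 1137 / 2413 = 0.4712
Denominator: 1137 + 119 + 767 + 229 + 49 = 2301
RR5 = 1137 / 2301 = 0.4941
Difference = 49.41 − 47.12 = 2.29 percentage points

2.3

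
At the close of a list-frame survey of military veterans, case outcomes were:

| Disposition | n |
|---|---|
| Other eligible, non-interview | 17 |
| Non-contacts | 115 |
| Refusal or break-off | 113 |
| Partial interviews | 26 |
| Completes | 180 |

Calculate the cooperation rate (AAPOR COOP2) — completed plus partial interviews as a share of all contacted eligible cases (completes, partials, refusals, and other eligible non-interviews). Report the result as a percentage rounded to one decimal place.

61.3%

Top: 180 + 26 = 206
Denominator: 180 + 26 + 113 + 17 = 336
COOP2 = 206 / 336 = 0.6131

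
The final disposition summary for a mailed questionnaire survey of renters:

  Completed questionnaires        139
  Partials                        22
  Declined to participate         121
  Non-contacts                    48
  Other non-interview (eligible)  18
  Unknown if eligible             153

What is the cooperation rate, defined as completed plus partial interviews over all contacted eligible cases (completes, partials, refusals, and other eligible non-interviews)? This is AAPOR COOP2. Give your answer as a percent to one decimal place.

53.7%

Top → 139 + 22 = 161
Denom → 139 + 22 + 121 + 18 = 300
COOP2 = 161 / 300 = 0.5367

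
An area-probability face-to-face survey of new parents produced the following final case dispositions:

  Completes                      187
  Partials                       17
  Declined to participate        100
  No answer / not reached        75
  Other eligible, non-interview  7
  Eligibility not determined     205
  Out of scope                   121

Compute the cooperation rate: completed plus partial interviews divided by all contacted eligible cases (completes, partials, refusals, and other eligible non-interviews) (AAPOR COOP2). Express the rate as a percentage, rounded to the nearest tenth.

65.6%

Numerator = 187 + 17 = 204
Base = 187 + 17 + 100 + 7 = 311
COOP2 = 204 / 311 = 0.6559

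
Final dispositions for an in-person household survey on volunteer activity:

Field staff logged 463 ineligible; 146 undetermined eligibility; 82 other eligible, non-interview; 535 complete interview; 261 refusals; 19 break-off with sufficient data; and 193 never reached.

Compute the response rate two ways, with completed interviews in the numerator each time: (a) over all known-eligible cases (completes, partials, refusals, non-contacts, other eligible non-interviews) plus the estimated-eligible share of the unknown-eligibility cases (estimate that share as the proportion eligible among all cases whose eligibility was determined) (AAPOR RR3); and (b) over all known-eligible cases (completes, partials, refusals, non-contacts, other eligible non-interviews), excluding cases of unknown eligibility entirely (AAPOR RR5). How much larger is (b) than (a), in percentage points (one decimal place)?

Top: 535
Eligible (known): 535 + 19 + 261 + 193 + 82 = 1090
e = 1090 / (1090 + 463) = 1090 / 1553 = 0.7019
e × U: 0.7019 × 146 = 102.48
Denom: 1090 + 102.48 = 1192.48
RR3 = 535 / 1192.48 = 0.4486
Denom: 535 + 19 + 261 + 193 + 82 = 1090
RR5 = 535 / 1090 = 0.4908
Difference = 49.08 − 44.86 = 4.22 percentage points

4.2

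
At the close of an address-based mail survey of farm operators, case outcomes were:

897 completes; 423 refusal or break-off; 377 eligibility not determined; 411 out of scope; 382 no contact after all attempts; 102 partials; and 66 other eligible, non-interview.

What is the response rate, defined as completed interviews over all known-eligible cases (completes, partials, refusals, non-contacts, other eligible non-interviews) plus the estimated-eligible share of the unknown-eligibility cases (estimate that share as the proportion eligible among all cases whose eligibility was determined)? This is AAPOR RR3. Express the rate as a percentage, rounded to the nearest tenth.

41.2%

Top = 897
Determined eligible = 897 + 102 + 423 + 382 + 66 = 1870
e = 1870 / (1870 + 411) = 1870 / 2281 = 0.8198
Estimated eligible among unknowns = 0.8198 × 377 = 309.06
Denominator = 1870 + 309.06 = 2179.06
RR3 = 897 / 2179.06 = 0.4116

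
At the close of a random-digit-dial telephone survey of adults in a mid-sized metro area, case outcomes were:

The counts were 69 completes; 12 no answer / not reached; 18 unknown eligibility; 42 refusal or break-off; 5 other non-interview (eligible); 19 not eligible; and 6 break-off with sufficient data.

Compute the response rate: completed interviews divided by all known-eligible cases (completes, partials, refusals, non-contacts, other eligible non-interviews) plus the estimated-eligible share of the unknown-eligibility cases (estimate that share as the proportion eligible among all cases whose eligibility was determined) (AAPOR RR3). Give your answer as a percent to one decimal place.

Numerator = 69
Known eligible = 69 + 6 + 42 + 12 + 5 = 134
e = 134 / (134 + 19) = 134 / 153 = 0.8758
e × U = 0.8758 × 18 = 15.76
Denominator = 134 + 15.76 = 149.76
RR3 = 69 / 149.76 = 0.4607

46.1%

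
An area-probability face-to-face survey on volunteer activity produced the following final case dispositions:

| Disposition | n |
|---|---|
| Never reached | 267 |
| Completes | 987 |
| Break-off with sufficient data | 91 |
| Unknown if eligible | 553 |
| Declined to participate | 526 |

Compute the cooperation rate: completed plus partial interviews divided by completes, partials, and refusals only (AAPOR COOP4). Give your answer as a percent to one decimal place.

67.2%

Num → 987 + 91 = 1078
Denom → 987 + 91 + 526 = 1604
COOP4 = 1078 / 1604 = 0.6721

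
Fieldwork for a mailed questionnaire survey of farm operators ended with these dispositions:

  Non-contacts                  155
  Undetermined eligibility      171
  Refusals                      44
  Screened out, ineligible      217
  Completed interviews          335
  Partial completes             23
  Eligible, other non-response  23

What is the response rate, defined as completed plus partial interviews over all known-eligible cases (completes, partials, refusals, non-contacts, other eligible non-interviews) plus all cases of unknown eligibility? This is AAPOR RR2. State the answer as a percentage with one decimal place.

47.7%

Numerator: 335 + 23 = 358
Base: 335 + 23 + 44 + 155 + 23 + 171 = 751
RR2 = 358 / 751 = 0.4767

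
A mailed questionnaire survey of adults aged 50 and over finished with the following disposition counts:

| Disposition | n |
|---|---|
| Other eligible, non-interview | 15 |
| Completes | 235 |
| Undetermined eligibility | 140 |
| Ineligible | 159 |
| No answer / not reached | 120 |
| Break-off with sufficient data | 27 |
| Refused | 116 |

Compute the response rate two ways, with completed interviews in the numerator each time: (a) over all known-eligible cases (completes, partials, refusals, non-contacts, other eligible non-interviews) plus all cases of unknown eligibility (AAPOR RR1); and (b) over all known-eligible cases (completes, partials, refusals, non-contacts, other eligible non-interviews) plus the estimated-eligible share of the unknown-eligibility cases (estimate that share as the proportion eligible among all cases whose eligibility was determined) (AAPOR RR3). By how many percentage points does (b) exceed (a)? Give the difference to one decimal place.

1.9

Top: 235
Denom: 235 + 27 + 116 + 120 + 15 + 140 = 653
RR1 = 235 / 653 = 0.3599
Determined eligible: 235 + 27 + 116 + 120 + 15 = 513
e = 513 / (513 + 159) = 513 / 672 = 0.7634
e × U: 0.7634 × 140 = 106.88
Denom: 513 + 106.88 = 619.88
RR3 = 235 / 619.88 = 0.3791
Difference = 37.91 − 35.99 = 1.92 percentage points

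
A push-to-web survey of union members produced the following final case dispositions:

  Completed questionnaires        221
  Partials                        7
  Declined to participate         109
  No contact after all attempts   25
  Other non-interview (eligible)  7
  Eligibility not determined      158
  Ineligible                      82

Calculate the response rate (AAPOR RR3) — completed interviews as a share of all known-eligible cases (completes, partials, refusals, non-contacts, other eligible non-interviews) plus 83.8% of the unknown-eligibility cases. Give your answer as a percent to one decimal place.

Top → 221
Determined eligible → 221 + 7 + 109 + 25 + 7 = 369
e × U → 0.8380 × 158 = 132.40
Denom → 369 + 132.40 = 501.40
RR3 = 221 / 501.40 = 0.4408

44.1%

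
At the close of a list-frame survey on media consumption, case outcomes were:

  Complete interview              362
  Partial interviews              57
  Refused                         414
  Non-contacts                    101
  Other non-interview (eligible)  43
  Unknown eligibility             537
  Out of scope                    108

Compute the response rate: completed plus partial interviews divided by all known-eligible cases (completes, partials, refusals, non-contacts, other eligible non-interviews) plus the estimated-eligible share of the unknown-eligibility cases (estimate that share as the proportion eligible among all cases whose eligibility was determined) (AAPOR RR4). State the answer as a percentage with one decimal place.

28.7%

Num → 362 + 57 = 419
Known eligible → 362 + 57 + 414 + 101 + 43 = 977
e = 977 / (977 + 108) = 977 / 1085 = 0.9005
Eligible share of unknowns → 0.9005 × 537 = 483.57
Base → 977 + 483.57 = 1460.57
RR4 = 419 / 1460.57 = 0.2869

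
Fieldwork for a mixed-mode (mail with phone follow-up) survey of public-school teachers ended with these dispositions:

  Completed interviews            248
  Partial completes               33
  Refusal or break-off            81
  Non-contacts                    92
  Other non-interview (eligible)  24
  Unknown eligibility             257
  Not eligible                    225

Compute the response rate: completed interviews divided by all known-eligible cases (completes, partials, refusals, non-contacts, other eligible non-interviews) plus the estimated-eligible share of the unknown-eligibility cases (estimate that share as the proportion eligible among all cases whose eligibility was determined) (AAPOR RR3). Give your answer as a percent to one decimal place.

Numerator: 248
Determined eligible: 248 + 33 + 81 + 92 + 24 = 478
e = 478 / (478 + 225) = 478 / 703 = 0.6799
e × U: 0.6799 × 257 = 174.73
Denominator: 478 + 174.73 = 652.73
RR3 = 248 / 652.73 = 0.3799

38.0%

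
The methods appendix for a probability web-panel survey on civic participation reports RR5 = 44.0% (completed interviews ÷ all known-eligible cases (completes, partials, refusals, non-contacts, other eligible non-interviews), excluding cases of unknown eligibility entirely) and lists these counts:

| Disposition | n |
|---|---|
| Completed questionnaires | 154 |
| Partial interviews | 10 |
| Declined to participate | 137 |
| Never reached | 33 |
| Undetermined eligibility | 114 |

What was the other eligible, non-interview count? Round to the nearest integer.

16

RR5 = 154 / D = 0.440
D = 154 / 0.440 = 350.0
Other denominator terms total 334
other eligible, non-interview = 350.0 − 334 ≈ 16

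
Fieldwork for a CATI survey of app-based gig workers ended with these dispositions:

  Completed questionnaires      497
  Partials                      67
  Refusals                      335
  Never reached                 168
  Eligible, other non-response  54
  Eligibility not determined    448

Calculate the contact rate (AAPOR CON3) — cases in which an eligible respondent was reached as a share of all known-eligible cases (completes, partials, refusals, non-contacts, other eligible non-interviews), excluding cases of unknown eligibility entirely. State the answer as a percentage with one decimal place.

Num = 497 + 67 + 335 + 54 = 953
Denominator = 497 + 67 + 335 + 168 + 54 = 1121
CON3 = 953 / 1121 = 0.8501

85.0%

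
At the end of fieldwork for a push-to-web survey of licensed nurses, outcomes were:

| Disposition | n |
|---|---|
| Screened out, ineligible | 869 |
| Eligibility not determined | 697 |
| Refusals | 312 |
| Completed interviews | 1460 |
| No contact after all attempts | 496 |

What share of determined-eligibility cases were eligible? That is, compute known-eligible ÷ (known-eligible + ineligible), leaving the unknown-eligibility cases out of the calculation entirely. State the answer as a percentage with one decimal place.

Eligible (known) = 1460 + 312 + 496 = 2268
e = 2268 / (2268 + 869) = 2268 / 3137 = 0.7230

72.3%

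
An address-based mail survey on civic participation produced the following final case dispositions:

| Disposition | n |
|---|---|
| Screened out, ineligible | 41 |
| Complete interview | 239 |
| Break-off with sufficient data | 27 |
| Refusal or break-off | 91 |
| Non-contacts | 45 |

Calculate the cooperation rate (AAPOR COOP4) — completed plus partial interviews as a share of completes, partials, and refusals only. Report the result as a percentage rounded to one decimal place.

Numerator = 239 + 27 = 266
Denominator = 239 + 27 + 91 = 357
COOP4 = 266 / 357 = 0.7451

74.5%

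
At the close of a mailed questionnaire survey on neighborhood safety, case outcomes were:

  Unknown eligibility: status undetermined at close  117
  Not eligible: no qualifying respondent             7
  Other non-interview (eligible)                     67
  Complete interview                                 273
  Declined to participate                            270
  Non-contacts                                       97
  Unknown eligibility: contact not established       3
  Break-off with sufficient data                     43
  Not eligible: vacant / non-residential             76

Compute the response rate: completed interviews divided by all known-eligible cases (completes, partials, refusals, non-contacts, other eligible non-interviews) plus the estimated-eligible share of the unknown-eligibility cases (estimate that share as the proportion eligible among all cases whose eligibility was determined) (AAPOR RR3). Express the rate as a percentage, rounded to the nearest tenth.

Undetermined eligibility = 3 + 117 = 120
Screened out, ineligible = 7 + 76 = 83
Num: 273
Known eligible: 273 + 43 + 270 + 97 + 67 = 750
e = 750 / (750 + 83) = 750 / 833 = 0.9004
e × U: 0.9004 × 120 = 108.05
Denominator: 750 + 108.05 = 858.05
RR3 = 273 / 858.05 = 0.3182

31.8%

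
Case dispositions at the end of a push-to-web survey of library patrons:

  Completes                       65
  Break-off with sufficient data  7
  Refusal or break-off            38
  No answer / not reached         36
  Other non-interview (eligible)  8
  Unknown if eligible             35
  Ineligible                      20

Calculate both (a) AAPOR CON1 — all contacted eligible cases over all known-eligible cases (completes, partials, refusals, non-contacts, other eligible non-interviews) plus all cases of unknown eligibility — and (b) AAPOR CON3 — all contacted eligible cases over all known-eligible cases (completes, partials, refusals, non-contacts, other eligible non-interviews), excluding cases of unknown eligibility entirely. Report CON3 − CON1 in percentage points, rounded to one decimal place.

14.2

Numerator → 65 + 7 + 38 + 8 = 118
Denominator → 65 + 7 + 38 + 36 + 8 + 35 = 189
CON1 = 118 / 189 = 0.6243
Denominator → 65 + 7 + 38 + 36 + 8 = 154
CON3 = 118 / 154 = 0.7662
Difference = 76.62 − 62.43 = 14.19 percentage points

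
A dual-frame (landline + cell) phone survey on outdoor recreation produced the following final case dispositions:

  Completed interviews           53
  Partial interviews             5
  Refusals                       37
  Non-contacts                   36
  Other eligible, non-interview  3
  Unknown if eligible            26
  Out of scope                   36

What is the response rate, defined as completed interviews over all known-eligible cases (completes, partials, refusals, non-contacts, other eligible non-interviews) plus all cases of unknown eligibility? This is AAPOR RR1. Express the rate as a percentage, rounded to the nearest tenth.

33.1%

Top: 53
Denom: 53 + 5 + 37 + 36 + 3 + 26 = 160
RR1 = 53 / 160 = 0.3312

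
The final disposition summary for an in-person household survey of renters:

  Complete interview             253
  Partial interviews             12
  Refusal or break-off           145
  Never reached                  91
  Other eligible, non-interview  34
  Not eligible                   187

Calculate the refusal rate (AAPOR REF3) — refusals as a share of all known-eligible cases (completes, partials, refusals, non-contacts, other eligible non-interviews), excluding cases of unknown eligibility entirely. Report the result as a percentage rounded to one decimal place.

Top → 145
Base → 253 + 12 + 145 + 91 + 34 = 535
REF3 = 145 / 535 = 0.2710

27.1%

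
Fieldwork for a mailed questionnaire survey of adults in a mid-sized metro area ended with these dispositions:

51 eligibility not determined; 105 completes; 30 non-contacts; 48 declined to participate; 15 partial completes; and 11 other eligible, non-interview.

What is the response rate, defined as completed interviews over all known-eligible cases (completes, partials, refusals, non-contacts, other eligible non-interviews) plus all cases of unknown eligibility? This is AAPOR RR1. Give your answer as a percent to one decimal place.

Num: 105
Denom: 105 + 15 + 48 + 30 + 11 + 51 = 260
RR1 = 105 / 260 = 0.4038

40.4%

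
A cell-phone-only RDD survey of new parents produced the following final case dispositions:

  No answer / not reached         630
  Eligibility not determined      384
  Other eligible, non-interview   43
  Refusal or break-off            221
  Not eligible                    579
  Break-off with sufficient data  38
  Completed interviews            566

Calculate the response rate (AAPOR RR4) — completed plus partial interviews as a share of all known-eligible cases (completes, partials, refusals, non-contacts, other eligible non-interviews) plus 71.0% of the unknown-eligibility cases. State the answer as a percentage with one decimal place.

34.1%

Top = 566 + 38 = 604
Known eligible = 566 + 38 + 221 + 630 + 43 = 1498
Estimated eligible among unknowns = 0.7100 × 384 = 272.64
Denom = 1498 + 272.64 = 1770.64
RR4 = 604 / 1770.64 = 0.3411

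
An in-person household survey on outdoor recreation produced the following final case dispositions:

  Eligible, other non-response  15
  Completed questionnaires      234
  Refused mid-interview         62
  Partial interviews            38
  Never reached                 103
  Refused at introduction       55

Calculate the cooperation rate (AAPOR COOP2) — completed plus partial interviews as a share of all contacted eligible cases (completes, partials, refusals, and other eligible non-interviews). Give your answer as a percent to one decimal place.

67.3%

Refusals = 55 + 62 = 117
Top → 234 + 38 = 272
Denominator → 234 + 38 + 117 + 15 = 404
COOP2 = 272 / 404 = 0.6733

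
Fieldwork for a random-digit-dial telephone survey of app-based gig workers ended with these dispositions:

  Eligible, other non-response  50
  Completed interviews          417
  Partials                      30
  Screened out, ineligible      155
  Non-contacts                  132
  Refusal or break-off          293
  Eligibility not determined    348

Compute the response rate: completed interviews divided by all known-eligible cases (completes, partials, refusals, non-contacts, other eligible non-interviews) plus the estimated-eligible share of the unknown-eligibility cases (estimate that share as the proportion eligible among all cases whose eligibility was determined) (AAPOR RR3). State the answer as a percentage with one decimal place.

34.2%

Top → 417
Eligible (known) → 417 + 30 + 293 + 132 + 50 = 922
e = 922 / (922 + 155) = 922 / 1077 = 0.8561
Eligible share of unknowns → 0.8561 × 348 = 297.92
Denominator → 922 + 297.92 = 1219.92
RR3 = 417 / 1219.92 = 0.3418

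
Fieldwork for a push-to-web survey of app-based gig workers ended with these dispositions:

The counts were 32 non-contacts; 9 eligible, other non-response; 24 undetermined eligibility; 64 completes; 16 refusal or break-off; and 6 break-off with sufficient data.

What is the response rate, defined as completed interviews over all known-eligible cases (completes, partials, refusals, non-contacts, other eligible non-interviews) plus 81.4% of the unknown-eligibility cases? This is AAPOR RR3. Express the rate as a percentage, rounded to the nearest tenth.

Numerator → 64
Eligible (known) → 64 + 6 + 16 + 32 + 9 = 127
Estimated eligible among unknowns → 0.8140 × 24 = 19.54
Denominator → 127 + 19.54 = 146.54
RR3 = 64 / 146.54 = 0.4367

43.7%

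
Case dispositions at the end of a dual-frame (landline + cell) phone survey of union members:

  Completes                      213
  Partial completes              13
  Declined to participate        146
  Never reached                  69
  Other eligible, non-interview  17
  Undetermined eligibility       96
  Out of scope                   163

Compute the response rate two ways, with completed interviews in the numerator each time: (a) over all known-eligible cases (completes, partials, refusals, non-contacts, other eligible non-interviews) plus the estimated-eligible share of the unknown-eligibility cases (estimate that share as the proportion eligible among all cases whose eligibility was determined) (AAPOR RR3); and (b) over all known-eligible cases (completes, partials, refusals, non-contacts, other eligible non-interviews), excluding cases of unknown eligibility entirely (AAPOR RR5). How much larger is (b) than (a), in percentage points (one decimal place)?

Numerator = 213
Eligible (known) = 213 + 13 + 146 + 69 + 17 = 458
e = 458 / (458 + 163) = 458 / 621 = 0.7375
Estimated eligible among unknowns = 0.7375 × 96 = 70.80
Denominator = 458 + 70.80 = 528.80
RR3 = 213 / 528.80 = 0.4028
Denominator = 213 + 13 + 146 + 69 + 17 = 458
RR5 = 213 / 458 = 0.4651
Difference = 46.51 − 40.28 = 6.23 percentage points

6.2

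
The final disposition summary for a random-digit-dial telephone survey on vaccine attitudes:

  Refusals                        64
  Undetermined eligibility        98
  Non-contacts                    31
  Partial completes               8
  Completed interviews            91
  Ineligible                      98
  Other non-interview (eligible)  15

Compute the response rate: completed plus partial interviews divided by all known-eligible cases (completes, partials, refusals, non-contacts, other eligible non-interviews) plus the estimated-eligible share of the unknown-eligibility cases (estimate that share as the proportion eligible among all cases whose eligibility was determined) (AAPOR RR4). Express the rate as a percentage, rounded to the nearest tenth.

35.9%

Num = 91 + 8 = 99
Known eligible = 91 + 8 + 64 + 31 + 15 = 209
e = 209 / (209 + 98) = 209 / 307 = 0.6808
e × U = 0.6808 × 98 = 66.72
Base = 209 + 66.72 = 275.72
RR4 = 99 / 275.72 = 0.3591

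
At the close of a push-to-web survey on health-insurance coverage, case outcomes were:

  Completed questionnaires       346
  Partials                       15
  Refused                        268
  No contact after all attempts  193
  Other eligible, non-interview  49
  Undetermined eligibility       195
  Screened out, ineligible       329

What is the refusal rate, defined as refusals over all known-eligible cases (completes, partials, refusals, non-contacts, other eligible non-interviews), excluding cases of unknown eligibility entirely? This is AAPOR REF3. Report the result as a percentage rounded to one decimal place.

30.8%

Numerator = 268
Denom = 346 + 15 + 268 + 193 + 49 = 871
REF3 = 268 / 871 = 0.3077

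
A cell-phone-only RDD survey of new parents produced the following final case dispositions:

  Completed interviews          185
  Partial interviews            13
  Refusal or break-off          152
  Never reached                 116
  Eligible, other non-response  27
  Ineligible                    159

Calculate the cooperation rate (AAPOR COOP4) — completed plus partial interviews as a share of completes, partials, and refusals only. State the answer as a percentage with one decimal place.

Num = 185 + 13 = 198
Denominator = 185 + 13 + 152 = 350
COOP4 = 198 / 350 = 0.5657

56.6%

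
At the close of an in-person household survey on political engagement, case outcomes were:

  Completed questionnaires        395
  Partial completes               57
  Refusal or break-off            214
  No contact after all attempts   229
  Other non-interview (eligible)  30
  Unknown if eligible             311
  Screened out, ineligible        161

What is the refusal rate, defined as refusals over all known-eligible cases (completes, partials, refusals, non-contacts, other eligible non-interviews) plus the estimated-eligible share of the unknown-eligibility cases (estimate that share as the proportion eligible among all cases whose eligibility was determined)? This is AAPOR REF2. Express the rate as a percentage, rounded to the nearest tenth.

Top → 214
Determined eligible → 395 + 57 + 214 + 229 + 30 = 925
e = 925 / (925 + 161) = 925 / 1086 = 0.8517
Estimated eligible among unknowns → 0.8517 × 311 = 264.88
Base → 925 + 264.88 = 1189.88
REF2 = 214 / 1189.88 = 0.1799

18.0%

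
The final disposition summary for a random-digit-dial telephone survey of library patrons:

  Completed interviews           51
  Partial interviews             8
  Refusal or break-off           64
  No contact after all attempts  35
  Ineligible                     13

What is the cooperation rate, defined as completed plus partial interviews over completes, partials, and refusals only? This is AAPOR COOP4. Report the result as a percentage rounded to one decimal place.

Top → 51 + 8 = 59
Denom → 51 + 8 + 64 = 123
COOP4 = 59 / 123 = 0.4797

48.0%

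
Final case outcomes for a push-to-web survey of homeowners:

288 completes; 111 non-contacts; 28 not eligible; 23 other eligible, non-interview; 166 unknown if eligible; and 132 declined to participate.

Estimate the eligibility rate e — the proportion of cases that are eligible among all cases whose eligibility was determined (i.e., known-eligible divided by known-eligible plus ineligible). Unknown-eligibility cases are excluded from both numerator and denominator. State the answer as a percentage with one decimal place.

Determined eligible = 288 + 132 + 111 + 23 = 554
e = 554 / (554 + 28) = 554 / 582 = 0.9519

95.2%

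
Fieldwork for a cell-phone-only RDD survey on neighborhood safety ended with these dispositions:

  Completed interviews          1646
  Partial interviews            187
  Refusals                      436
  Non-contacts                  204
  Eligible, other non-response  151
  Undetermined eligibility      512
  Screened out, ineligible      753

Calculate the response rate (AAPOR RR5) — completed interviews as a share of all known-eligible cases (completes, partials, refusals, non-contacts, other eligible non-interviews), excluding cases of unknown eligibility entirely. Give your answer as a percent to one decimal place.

62.7%

Top: 1646
Base: 1646 + 187 + 436 + 204 + 151 = 2624
RR5 = 1646 / 2624 = 0.6273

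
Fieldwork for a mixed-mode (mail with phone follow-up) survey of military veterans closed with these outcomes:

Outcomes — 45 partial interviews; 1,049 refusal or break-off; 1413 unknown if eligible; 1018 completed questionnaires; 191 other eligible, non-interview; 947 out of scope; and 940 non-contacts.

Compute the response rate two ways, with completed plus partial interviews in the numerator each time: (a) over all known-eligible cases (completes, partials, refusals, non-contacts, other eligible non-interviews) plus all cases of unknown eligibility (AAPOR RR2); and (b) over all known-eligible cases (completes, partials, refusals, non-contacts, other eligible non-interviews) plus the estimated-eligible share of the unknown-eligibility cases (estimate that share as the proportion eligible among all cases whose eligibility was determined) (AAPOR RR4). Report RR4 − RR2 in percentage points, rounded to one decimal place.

1.7

Num = 1018 + 45 = 1063
Denom = 1018 + 45 + 1049 + 940 + 191 + 1413 = 4656
RR2 = 1063 / 4656 = 0.2283
Known eligible = 1018 + 45 + 1049 + 940 + 191 = 3243
e = 3243 / (3243 + 947) = 3243 / 4190 = 0.7740
e × U = 0.7740 × 1413 = 1093.66
Denom = 3243 + 1093.66 = 4336.66
RR4 = 1063 / 4336.66 = 0.2451
Difference = 24.51 − 22.83 = 1.68 percentage points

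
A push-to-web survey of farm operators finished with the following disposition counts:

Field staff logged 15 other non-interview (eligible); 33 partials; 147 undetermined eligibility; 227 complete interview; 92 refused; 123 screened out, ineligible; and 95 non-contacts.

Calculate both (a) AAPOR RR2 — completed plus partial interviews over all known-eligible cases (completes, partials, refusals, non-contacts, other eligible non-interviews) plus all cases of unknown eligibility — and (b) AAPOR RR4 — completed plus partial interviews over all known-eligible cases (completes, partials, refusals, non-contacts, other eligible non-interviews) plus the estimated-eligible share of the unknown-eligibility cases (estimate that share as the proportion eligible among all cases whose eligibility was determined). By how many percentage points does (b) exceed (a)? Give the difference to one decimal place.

2.3

Top = 227 + 33 = 260
Denom = 227 + 33 + 92 + 95 + 15 + 147 = 609
RR2 = 260 / 609 = 0.4269
Determined eligible = 227 + 33 + 92 + 95 + 15 = 462
e = 462 / (462 + 123) = 462 / 585 = 0.7897
Estimated eligible among unknowns = 0.7897 × 147 = 116.09
Denom = 462 + 116.09 = 578.09
RR4 = 260 / 578.09 = 0.4498
Difference = 44.98 − 42.69 = 2.29 percentage points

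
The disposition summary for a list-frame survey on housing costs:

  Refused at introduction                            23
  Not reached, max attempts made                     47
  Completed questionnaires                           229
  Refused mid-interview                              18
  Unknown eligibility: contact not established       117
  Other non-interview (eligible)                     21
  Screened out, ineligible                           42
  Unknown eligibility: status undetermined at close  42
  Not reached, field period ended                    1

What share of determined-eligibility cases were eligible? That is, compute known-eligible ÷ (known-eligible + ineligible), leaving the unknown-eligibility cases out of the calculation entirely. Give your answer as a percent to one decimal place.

Refused = 23 + 18 = 41
No contact after all attempts = 1 + 47 = 48
Undetermined eligibility = 117 + 42 = 159
Eligible (known) → 229 + 41 + 48 + 21 = 339
e = 339 / (339 + 42) = 339 / 381 = 0.8898

89.0%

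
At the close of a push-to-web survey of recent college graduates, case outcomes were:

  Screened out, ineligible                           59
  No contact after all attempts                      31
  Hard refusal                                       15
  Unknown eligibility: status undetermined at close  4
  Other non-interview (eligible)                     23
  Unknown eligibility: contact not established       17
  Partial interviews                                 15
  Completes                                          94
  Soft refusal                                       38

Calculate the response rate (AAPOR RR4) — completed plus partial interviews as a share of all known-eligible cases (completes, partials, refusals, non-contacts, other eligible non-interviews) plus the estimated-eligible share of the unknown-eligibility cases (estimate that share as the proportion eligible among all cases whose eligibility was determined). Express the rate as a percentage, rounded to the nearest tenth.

Refused = 15 + 38 = 53
Undetermined eligibility = 17 + 4 = 21
Numerator: 94 + 15 = 109
Determined eligible: 94 + 15 + 53 + 31 + 23 = 216
e = 216 / (216 + 59) = 216 / 275 = 0.7855
Eligible share of unknowns: 0.7855 × 21 = 16.50
Denominator: 216 + 16.50 = 232.50
RR4 = 109 / 232.50 = 0.4688

46.9%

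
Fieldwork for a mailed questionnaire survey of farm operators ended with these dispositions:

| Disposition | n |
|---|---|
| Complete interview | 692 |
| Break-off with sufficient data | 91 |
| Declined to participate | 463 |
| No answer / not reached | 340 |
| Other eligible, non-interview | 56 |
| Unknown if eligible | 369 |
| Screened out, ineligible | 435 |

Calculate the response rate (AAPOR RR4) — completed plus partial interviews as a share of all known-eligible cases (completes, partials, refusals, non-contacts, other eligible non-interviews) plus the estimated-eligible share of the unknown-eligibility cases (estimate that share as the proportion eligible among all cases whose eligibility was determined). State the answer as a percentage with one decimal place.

40.5%

Top = 692 + 91 = 783
Determined eligible = 692 + 91 + 463 + 340 + 56 = 1642
e = 1642 / (1642 + 435) = 1642 / 2077 = 0.7906
Estimated eligible among unknowns = 0.7906 × 369 = 291.73
Denominator = 1642 + 291.73 = 1933.73
RR4 = 783 / 1933.73 = 0.4049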